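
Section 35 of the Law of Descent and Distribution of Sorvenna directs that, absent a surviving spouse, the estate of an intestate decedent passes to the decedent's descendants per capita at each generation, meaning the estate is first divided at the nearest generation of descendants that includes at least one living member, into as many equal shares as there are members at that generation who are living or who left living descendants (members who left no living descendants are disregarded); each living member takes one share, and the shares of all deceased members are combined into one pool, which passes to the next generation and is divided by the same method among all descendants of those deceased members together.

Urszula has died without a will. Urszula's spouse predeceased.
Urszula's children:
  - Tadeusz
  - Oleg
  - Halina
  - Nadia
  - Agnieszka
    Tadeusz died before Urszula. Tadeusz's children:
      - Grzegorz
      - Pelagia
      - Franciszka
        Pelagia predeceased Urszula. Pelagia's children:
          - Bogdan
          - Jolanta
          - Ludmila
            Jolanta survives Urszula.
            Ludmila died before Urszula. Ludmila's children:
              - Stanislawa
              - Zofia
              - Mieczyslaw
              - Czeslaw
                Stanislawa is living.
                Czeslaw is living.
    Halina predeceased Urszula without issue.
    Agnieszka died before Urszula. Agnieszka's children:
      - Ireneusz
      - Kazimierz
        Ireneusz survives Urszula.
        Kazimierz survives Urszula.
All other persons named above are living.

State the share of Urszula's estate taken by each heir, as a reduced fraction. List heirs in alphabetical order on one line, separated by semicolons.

Bogdan 1/30; Czeslaw 1/120; Franciszka 1/10; Grzegorz 1/10; Ireneusz 1/10; Jolanta 1/30; Kazimierz 1/10; Mieczyslaw 1/120; Nadia 1/4; Oleg 1/4; Stanislawa 1/120; Zofia 1/120

There is no surviving spouse, so the entire estate passes to Urszula's descendants per capita at each generation.
At generation 1 (Tadeusz, Oleg, Nadia, Agnieszka) there are 4 shares of (1)/4 = 1/4 each.
Living: Oleg and Nadia — each takes 1/4.
Deceased: Tadeusz and Agnieszka. Their combined 1/2 is pooled and carried to generation 2.
At generation 2 (Grzegorz, Pelagia, Franciszka, Ireneusz, Kazimierz) there are 5 shares of (1/2)/5 = 1/10 each.
Living: Grzegorz, Franciszka, Ireneusz, and Kazimierz — each takes 1/10.
Deceased: Pelagia. That 1/10 share is carried to generation 3.
At generation 3 (Bogdan, Jolanta, Ludmila) there are 3 shares of (1/10)/3 = 1/30 each.
Living: Bogdan and Jolanta — each takes 1/30.
Deceased: Ludmila. That 1/30 share is carried to generation 4.
At generation 4 (Stanislawa, Zofia, Mieczyslaw, Czeslaw) there are 4 shares of (1/30)/4 = 1/120 each.
Living: Stanislawa, Zofia, Mieczyslaw, and Czeslaw — each takes 1/120.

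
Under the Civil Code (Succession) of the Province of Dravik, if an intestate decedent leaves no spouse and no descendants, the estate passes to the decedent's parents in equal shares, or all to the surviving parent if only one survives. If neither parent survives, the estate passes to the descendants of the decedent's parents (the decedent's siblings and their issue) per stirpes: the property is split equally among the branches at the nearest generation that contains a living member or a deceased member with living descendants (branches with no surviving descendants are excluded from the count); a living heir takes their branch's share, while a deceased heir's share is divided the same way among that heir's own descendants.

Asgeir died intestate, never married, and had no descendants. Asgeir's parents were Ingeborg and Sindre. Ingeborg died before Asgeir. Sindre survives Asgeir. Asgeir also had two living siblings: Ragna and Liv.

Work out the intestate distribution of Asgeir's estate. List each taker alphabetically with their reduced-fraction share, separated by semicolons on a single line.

Sindre 1

Only one parent, Sindre, survives, so Sindre takes the entire estate. The siblings take nothing because a surviving parent has priority.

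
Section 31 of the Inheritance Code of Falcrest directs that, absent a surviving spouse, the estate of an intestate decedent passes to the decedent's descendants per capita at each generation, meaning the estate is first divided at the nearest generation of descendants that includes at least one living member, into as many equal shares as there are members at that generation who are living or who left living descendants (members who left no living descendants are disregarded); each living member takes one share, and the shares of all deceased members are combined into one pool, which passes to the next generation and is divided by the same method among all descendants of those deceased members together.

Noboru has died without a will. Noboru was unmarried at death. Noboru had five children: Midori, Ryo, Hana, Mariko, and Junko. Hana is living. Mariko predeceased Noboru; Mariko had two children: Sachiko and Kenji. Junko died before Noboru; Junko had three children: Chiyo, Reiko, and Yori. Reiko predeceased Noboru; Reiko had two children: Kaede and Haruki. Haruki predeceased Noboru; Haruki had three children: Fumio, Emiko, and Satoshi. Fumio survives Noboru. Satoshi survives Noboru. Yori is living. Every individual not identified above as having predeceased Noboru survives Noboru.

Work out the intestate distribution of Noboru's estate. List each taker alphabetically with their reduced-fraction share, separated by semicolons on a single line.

There is no surviving spouse, so the entire estate passes to Noboru's descendants per capita at each generation.
At generation 1 (Midori, Ryo, Hana, Mariko, Junko) there are 5 shares of (1)/5 = 1/5 each.
Living: Midori, Ryo, and Hana — each takes 1/5.
Deceased: Mariko and Junko. Their combined 2/5 is pooled and carried to generation 2.
At generation 2 (Sachiko, Kenji, Chiyo, Reiko, Yori) there are 5 shares of (2/5)/5 = 2/25 each.
Living: Sachiko, Kenji, Chiyo, and Yori — each takes 2/25.
Deceased: Reiko. That 2/25 share is carried to generation 3.
At generation 3 (Kaede, Haruki) there are 2 shares of (2/25)/2 = 1/25 each.
Living: Kaede — each takes 1/25.
Deceased: Haruki. That 1/25 share is carried to generation 4.
At generation 4 (Fumio, Emiko, Satoshi) there are 3 shares of (1/25)/3 = 1/75 each.
Living: Fumio, Emiko, and Satoshi — each takes 1/75.

Chiyo 2/25; Emiko 1/75; Fumio 1/75; Hana 1/5; Kaede 1/25; Kenji 2/25; Midori 1/5; Ryo 1/5; Sachiko 2/25; Satoshi 1/75; Yori 2/25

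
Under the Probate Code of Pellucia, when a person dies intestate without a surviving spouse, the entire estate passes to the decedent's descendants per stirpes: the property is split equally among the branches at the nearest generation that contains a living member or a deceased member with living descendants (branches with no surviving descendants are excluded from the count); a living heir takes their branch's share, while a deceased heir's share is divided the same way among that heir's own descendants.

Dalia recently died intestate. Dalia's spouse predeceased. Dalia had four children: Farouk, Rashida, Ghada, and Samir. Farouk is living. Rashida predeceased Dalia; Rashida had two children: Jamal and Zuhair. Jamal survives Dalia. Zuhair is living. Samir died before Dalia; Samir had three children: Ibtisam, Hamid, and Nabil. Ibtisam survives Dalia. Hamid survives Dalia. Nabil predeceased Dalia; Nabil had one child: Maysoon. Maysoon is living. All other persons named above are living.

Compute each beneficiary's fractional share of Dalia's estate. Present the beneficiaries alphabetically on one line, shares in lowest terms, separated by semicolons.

There is no surviving spouse, so the entire estate passes to Dalia's descendants per stirpes.
The estate is divided into 4 equal shares of 1/4 among Farouk, Rashida, Ghada, Samir.
Farouk is living and takes 1/4.
Rashida predeceased; the 1/4 allotted to Rashida's branch passes to Rashida's issue by representation.
The 1/4 is divided into 2 equal shares of 1/8 among Jamal, Zuhair.
Jamal is living and takes 1/8.
Zuhair is living and takes 1/8.
Ghada is living and takes 1/4.
Samir predeceased; the 1/4 allotted to Samir's branch passes to Samir's issue by representation.
The 1/4 is divided into 3 equal shares of 1/12 among Ibtisam, Hamid, Nabil.
Ibtisam is living and takes 1/12.
Hamid is living and takes 1/12.
Nabil predeceased; the 1/12 allotted to Nabil's branch passes to Nabil's issue by representation.
Maysoon is the sole taker at this level and receives the full 1/12.

Farouk 1/4; Ghada 1/4; Hamid 1/12; Ibtisam 1/12; Jamal 1/8; Maysoon 1/12; Zuhair 1/8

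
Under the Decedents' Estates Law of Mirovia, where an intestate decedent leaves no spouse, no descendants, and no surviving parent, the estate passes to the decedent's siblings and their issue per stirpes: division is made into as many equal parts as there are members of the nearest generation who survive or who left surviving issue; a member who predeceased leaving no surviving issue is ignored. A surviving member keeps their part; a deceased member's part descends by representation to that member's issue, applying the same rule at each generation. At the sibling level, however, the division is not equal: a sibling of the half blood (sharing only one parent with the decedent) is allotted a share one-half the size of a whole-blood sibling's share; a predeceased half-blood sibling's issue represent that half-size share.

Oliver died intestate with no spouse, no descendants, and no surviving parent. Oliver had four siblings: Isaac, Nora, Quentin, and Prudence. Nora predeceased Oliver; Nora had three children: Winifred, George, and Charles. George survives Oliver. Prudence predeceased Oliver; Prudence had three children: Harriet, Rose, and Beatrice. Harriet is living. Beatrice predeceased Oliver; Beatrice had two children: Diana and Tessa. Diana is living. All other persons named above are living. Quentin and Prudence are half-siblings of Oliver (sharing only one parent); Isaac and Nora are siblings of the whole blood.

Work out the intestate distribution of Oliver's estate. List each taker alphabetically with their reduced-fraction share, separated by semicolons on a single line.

No spouse, descendants, or parent survives, so the estate passes to Oliver's siblings per stirpes.
Half-blood siblings count for one-half the weight of whole-blood siblings at the initial division.
Dividing 1 in proportion to weights (total weight 3): Isaac (weight 1) → 1/3; Nora (weight 1) → 1/3; Quentin (weight 1/2) → 1/6; Prudence (weight 1/2) → 1/6.
Isaac is living and takes 1/3.
Nora predeceased; the 1/3 allotted to Nora's branch passes to Nora's issue by representation.
The 1/3 is divided into 3 equal shares of 1/9 among Winifred, George, Charles.
Winifred is living and takes 1/9.
George is living and takes 1/9.
Charles is living and takes 1/9.
Quentin is living and takes 1/6.
Prudence predeceased; the 1/6 allotted to Prudence's branch passes to Prudence's issue by representation.
The 1/6 is divided into 3 equal shares of 1/18 among Harriet, Rose, Beatrice.
Harriet is living and takes 1/18.
Rose is living and takes 1/18.
Beatrice predeceased; the 1/18 allotted to Beatrice's branch passes to Beatrice's issue by representation.
The 1/18 is divided into 2 equal shares of 1/36 among Diana, Tessa.
Diana is living and takes 1/36.
Tessa is living and takes 1/36.

Charles 1/9; Diana 1/36; George 1/9; Harriet 1/18; Isaac 1/3; Quentin 1/6; Rose 1/18; Tessa 1/36; Winifred 1/9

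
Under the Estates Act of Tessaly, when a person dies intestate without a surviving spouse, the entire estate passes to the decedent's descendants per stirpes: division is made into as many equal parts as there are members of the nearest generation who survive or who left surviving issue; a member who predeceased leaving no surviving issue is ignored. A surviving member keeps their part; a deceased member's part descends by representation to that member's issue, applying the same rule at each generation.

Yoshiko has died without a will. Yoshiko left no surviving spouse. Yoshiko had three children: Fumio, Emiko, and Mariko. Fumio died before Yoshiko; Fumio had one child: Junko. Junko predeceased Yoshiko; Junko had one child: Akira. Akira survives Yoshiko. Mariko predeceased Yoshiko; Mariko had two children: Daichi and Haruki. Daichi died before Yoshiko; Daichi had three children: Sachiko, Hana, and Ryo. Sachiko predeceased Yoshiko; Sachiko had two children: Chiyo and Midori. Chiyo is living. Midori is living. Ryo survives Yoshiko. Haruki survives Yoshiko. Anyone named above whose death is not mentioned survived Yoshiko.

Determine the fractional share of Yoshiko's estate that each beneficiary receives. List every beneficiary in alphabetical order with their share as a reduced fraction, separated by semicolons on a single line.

Akira 1/3; Chiyo 1/36; Emiko 1/3; Hana 1/18; Haruki 1/6; Midori 1/36; Ryo 1/18

There is no surviving spouse, so the entire estate passes to Yoshiko's descendants per stirpes.
The estate is divided into 3 equal shares of 1/3 among Fumio, Emiko, Mariko.
Fumio predeceased; the 1/3 allotted to Fumio's branch passes to Fumio's issue by representation.
Junko's line is the sole branch at this level, so the full 1/3 passes to Junko's issue by representation.
Akira is the sole taker at this level and receives the full 1/3.
Emiko is living and takes 1/3.
Mariko predeceased; the 1/3 allotted to Mariko's branch passes to Mariko's issue by representation.
The 1/3 is divided into 2 equal shares of 1/6 among Daichi, Haruki.
Daichi predeceased; the 1/6 allotted to Daichi's branch passes to Daichi's issue by representation.
The 1/6 is divided into 3 equal shares of 1/18 among Sachiko, Hana, Ryo.
Sachiko predeceased; the 1/18 allotted to Sachiko's branch passes to Sachiko's issue by representation.
The 1/18 is divided into 2 equal shares of 1/36 among Chiyo, Midori.
Chiyo is living and takes 1/36.
Midori is living and takes 1/36.
Hana is living and takes 1/18.
Ryo is living and takes 1/18.
Haruki is living and takes 1/6.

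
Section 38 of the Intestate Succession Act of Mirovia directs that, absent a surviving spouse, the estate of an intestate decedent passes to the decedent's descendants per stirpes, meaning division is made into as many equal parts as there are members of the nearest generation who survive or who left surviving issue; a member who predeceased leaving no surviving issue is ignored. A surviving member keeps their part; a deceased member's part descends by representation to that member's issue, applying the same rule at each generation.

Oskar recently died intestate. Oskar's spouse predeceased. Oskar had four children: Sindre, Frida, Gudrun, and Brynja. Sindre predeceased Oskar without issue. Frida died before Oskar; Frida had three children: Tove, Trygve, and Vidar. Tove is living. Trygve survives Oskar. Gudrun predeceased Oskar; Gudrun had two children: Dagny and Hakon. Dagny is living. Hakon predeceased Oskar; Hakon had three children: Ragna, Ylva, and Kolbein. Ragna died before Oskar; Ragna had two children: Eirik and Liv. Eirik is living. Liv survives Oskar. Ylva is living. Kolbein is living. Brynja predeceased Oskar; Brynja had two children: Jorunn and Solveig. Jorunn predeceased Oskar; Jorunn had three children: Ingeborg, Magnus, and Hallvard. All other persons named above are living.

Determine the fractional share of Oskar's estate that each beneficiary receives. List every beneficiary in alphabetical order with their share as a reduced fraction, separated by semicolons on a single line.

Dagny 1/6; Eirik 1/36; Hallvard 1/18; Ingeborg 1/18; Kolbein 1/18; Liv 1/36; Magnus 1/18; Solveig 1/6; Tove 1/9; Trygve 1/9; Vidar 1/9; Ylva 1/18

There is no surviving spouse, so the entire estate passes to Oskar's descendants per stirpes.
Sindre left no surviving issue, so that branch lapses and is disregarded.
The estate is divided into 3 equal shares of 1/3 among Frida, Gudrun, Brynja.
Frida predeceased; the 1/3 allotted to Frida's branch passes to Frida's issue by representation.
The 1/3 is divided into 3 equal shares of 1/9 among Tove, Trygve, Vidar.
Tove is living and takes 1/9.
Trygve is living and takes 1/9.
Vidar is living and takes 1/9.
Gudrun predeceased; the 1/3 allotted to Gudrun's branch passes to Gudrun's issue by representation.
The 1/3 is divided into 2 equal shares of 1/6 among Dagny, Hakon.
Dagny is living and takes 1/6.
Hakon predeceased; the 1/6 allotted to Hakon's branch passes to Hakon's issue by representation.
The 1/6 is divided into 3 equal shares of 1/18 among Ragna, Ylva, Kolbein.
Ragna predeceased; the 1/18 allotted to Ragna's branch passes to Ragna's issue by representation.
The 1/18 is divided into 2 equal shares of 1/36 among Eirik, Liv.
Eirik is living and takes 1/36.
Liv is living and takes 1/36.
Ylva is living and takes 1/18.
Kolbein is living and takes 1/18.
Brynja predeceased; the 1/3 allotted to Brynja's branch passes to Brynja's issue by representation.
The 1/3 is divided into 2 equal shares of 1/6 among Jorunn, Solveig.
Jorunn predeceased; the 1/6 allotted to Jorunn's branch passes to Jorunn's issue by representation.
The 1/6 is divided into 3 equal shares of 1/18 among Ingeborg, Magnus, Hallvard.
Ingeborg is living and takes 1/18.
Magnus is living and takes 1/18.
Hallvard is living and takes 1/18.
Solveig is living and takes 1/6.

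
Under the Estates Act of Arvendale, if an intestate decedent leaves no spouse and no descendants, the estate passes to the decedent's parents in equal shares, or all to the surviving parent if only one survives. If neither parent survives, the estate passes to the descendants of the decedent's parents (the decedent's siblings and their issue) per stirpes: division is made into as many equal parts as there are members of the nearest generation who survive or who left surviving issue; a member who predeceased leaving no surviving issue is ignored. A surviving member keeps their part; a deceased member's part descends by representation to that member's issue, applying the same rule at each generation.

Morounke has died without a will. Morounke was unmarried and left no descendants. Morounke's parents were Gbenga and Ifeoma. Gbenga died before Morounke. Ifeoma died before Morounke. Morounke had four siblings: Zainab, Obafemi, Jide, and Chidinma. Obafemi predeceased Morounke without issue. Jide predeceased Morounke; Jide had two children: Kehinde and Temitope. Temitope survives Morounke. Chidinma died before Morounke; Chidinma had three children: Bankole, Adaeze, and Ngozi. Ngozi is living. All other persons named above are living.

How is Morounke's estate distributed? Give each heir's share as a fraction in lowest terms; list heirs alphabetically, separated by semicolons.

Neither parent survives and there are no descendants, so the estate passes to Morounke's siblings and their issue per stirpes.
Obafemi left no surviving issue, so that branch lapses and is disregarded.
The estate is divided into 3 equal shares of 1/3 among Zainab, Jide, Chidinma.
Zainab is living and takes 1/3.
Jide predeceased; the 1/3 allotted to Jide's branch passes to Jide's issue by representation.
The 1/3 is divided into 2 equal shares of 1/6 among Kehinde, Temitope.
Kehinde is living and takes 1/6.
Temitope is living and takes 1/6.
Chidinma predeceased; the 1/3 allotted to Chidinma's branch passes to Chidinma's issue by representation.
The 1/3 is divided into 3 equal shares of 1/9 among Bankole, Adaeze, Ngozi.
Bankole is living and takes 1/9.
Adaeze is living and takes 1/9.
Ngozi is living and takes 1/9.

Adaeze 1/9; Bankole 1/9; Kehinde 1/6; Ngozi 1/9; Temitope 1/6; Zainab 1/3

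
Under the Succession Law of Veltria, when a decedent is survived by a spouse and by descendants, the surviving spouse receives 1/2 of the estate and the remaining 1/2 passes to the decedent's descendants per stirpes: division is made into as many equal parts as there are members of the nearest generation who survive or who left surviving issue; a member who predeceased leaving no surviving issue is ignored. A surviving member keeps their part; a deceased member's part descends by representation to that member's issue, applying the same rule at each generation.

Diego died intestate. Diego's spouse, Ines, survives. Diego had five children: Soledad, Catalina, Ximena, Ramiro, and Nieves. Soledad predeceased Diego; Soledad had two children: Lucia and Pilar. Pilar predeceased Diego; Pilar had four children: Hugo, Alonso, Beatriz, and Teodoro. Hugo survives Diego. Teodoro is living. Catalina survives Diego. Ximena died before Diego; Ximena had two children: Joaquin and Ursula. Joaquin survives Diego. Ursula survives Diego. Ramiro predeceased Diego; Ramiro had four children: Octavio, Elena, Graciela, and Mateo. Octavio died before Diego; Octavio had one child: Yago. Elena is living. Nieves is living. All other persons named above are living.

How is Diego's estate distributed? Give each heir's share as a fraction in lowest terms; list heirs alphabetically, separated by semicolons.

Alonso 1/80; Beatriz 1/80; Catalina 1/10; Elena 1/40; Graciela 1/40; Hugo 1/80; Ines 1/2; Joaquin 1/20; Lucia 1/20; Mateo 1/40; Nieves 1/10; Teodoro 1/80; Ursula 1/20; Yago 1/40

Ines, as surviving spouse, takes 1/2.
The remaining 1/2 passes to Diego's descendants per stirpes.
The 1/2 is divided into 5 equal shares of 1/10 among Soledad, Catalina, Ximena, Ramiro, Nieves.
Soledad predeceased; the 1/10 allotted to Soledad's branch passes to Soledad's issue by representation.
The 1/10 is divided into 2 equal shares of 1/20 among Lucia, Pilar.
Lucia is living and takes 1/20.
Pilar predeceased; the 1/20 allotted to Pilar's branch passes to Pilar's issue by representation.
The 1/20 is divided into 4 equal shares of 1/80 among Hugo, Alonso, Beatriz, Teodoro.
Hugo is living and takes 1/80.
Alonso is living and takes 1/80.
Beatriz is living and takes 1/80.
Teodoro is living and takes 1/80.
Catalina is living and takes 1/10.
Ximena predeceased; the 1/10 allotted to Ximena's branch passes to Ximena's issue by representation.
The 1/10 is divided into 2 equal shares of 1/20 among Joaquin, Ursula.
Joaquin is living and takes 1/20.
Ursula is living and takes 1/20.
Ramiro predeceased; the 1/10 allotted to Ramiro's branch passes to Ramiro's issue by representation.
The 1/10 is divided into 4 equal shares of 1/40 among Octavio, Elena, Graciela, Mateo.
Octavio predeceased; the 1/40 allotted to Octavio's branch passes to Octavio's issue by representation.
Yago is the sole taker at this level and receives the full 1/40.
Elena is living and takes 1/40.
Graciela is living and takes 1/40.
Mateo is living and takes 1/40.
Nieves is living and takes 1/10.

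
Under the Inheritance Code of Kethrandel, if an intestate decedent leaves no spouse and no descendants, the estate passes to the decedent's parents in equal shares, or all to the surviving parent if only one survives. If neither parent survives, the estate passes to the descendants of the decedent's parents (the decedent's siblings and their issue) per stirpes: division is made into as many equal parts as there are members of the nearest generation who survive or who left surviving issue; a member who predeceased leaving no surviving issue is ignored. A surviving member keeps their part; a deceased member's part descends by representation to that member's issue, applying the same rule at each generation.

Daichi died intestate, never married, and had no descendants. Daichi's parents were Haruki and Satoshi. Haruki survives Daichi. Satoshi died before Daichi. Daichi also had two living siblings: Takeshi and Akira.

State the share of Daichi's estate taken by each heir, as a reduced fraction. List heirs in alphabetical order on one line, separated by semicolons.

Haruki 1

Only one parent, Haruki, survives, so Haruki takes the entire estate. The siblings take nothing because a surviving parent has priority.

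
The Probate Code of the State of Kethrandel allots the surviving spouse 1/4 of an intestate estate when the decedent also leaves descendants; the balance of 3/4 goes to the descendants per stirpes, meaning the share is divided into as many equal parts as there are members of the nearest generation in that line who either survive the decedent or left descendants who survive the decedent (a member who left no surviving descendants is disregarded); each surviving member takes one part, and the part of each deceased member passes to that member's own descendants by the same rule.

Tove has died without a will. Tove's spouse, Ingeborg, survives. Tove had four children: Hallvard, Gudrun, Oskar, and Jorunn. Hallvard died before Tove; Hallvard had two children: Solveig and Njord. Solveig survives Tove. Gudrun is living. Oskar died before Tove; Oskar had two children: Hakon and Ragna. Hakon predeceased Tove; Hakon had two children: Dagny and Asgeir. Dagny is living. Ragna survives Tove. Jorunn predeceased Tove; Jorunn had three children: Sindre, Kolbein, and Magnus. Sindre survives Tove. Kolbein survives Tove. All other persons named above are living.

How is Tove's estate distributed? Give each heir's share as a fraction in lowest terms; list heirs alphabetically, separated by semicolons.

Asgeir 3/64; Dagny 3/64; Gudrun 3/16; Ingeborg 1/4; Kolbein 1/16; Magnus 1/16; Njord 3/32; Ragna 3/32; Sindre 1/16; Solveig 3/32

Ingeborg, as surviving spouse, takes 1/4.
The remaining 3/4 passes to Tove's descendants per stirpes.
The 3/4 is divided into 4 equal shares of 3/16 among Hallvard, Gudrun, Oskar, Jorunn.
Hallvard predeceased; the 3/16 allotted to Hallvard's branch passes to Hallvard's issue by representation.
The 3/16 is divided into 2 equal shares of 3/32 among Solveig, Njord.
Solveig is living and takes 3/32.
Njord is living and takes 3/32.
Gudrun is living and takes 3/16.
Oskar predeceased; the 3/16 allotted to Oskar's branch passes to Oskar's issue by representation.
The 3/16 is divided into 2 equal shares of 3/32 among Hakon, Ragna.
Hakon predeceased; the 3/32 allotted to Hakon's branch passes to Hakon's issue by representation.
The 3/32 is divided into 2 equal shares of 3/64 among Dagny, Asgeir.
Dagny is living and takes 3/64.
Asgeir is living and takes 3/64.
Ragna is living and takes 3/32.
Jorunn predeceased; the 3/16 allotted to Jorunn's branch passes to Jorunn's issue by representation.
The 3/16 is divided into 3 equal shares of 1/16 among Sindre, Kolbein, Magnus.
Sindre is living and takes 1/16.
Kolbein is living and takes 1/16.
Magnus is living and takes 1/16.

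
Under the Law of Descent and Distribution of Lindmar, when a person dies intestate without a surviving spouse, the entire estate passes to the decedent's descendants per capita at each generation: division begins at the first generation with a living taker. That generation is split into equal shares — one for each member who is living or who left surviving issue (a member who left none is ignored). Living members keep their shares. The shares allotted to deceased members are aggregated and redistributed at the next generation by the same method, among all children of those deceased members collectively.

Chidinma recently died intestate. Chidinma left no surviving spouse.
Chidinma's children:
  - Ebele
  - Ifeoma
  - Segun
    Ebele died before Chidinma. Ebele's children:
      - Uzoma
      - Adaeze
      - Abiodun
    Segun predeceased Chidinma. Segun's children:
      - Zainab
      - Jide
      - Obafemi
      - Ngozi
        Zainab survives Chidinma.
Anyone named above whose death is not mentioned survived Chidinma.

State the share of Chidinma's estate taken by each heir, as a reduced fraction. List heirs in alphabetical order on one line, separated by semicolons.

There is no surviving spouse, so the entire estate passes to Chidinma's descendants per capita at each generation.
At generation 1 (Ebele, Ifeoma, Segun) there are 3 shares of (1)/3 = 1/3 each.
Living: Ifeoma — each takes 1/3.
Deceased: Ebele and Segun. Their combined 2/3 is pooled and carried to generation 2.
At generation 2 (Uzoma, Adaeze, Abiodun, Zainab, Jide, Obafemi, Ngozi) there are 7 shares of (2/3)/7 = 2/21 each.
Living: Uzoma, Adaeze, Abiodun, Zainab, Jide, Obafemi, and Ngozi — each takes 2/21.

Abiodun 2/21; Adaeze 2/21; Ifeoma 1/3; Jide 2/21; Ngozi 2/21; Obafemi 2/21; Uzoma 2/21; Zainab 2/21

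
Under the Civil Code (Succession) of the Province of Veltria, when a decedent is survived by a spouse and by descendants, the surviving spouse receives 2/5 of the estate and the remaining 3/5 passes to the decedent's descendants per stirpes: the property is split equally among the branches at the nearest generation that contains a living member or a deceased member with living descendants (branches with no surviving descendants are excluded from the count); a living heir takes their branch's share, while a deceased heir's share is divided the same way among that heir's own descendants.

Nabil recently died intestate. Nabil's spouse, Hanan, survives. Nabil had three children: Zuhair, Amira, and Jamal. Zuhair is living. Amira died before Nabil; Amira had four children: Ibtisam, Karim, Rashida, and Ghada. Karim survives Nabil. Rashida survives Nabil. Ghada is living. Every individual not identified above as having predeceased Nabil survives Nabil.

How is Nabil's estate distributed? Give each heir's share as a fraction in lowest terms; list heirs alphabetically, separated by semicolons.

Ghada 1/20; Hanan 2/5; Ibtisam 1/20; Jamal 1/5; Karim 1/20; Rashida 1/20; Zuhair 1/5

Hanan, as surviving spouse, takes 2/5.
The remaining 3/5 passes to Nabil's descendants per stirpes.
The 3/5 is divided into 3 equal shares of 1/5 among Zuhair, Amira, Jamal.
Zuhair is living and takes 1/5.
Amira predeceased; the 1/5 allotted to Amira's branch passes to Amira's issue by representation.
The 1/5 is divided into 4 equal shares of 1/20 among Ibtisam, Karim, Rashida, Ghada.
Ibtisam is living and takes 1/20.
Karim is living and takes 1/20.
Rashida is living and takes 1/20.
Ghada is living and takes 1/20.
Jamal is living and takes 1/5.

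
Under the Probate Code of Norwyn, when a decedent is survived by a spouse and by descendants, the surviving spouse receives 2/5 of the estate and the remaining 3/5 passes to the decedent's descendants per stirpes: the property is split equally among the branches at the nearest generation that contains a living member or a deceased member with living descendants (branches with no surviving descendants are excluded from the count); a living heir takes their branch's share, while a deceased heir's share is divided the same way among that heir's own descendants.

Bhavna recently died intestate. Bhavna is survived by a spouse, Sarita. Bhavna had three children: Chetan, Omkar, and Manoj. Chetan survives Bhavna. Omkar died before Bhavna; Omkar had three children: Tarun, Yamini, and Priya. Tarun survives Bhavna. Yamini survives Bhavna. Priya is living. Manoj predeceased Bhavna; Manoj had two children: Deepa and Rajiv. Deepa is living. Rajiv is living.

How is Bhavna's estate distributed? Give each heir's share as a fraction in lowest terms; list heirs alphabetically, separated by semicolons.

Sarita, as surviving spouse, takes 2/5.
The remaining 3/5 passes to Bhavna's descendants per stirpes.
The 3/5 is divided into 3 equal shares of 1/5 among Chetan, Omkar, Manoj.
Chetan is living and takes 1/5.
Omkar predeceased; the 1/5 allotted to Omkar's branch passes to Omkar's issue by representation.
The 1/5 is divided into 3 equal shares of 1/15 among Tarun, Yamini, Priya.
Tarun is living and takes 1/15.
Yamini is living and takes 1/15.
Priya is living and takes 1/15.
Manoj predeceased; the 1/5 allotted to Manoj's branch passes to Manoj's issue by representation.
The 1/5 is divided into 2 equal shares of 1/10 among Deepa, Rajiv.
Deepa is living and takes 1/10.
Rajiv is living and takes 1/10.

Chetan 1/5; Deepa 1/10; Priya 1/15; Rajiv 1/10; Sarita 2/5; Tarun 1/15; Yamini 1/15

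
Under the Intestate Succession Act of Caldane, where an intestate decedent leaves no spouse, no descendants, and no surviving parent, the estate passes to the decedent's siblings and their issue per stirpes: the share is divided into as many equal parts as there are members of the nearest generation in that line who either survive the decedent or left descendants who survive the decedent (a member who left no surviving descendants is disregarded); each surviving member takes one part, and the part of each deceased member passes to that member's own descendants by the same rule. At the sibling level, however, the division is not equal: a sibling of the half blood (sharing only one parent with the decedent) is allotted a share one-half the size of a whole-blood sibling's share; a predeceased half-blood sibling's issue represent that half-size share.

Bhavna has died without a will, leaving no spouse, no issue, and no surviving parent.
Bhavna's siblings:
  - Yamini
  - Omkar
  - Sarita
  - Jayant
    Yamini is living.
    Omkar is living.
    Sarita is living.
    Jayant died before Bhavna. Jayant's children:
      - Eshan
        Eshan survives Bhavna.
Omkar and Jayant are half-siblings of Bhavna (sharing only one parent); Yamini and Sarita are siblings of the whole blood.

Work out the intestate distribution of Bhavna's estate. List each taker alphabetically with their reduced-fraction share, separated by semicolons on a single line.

Eshan 1/6; Omkar 1/6; Sarita 1/3; Yamini 1/3

No spouse, descendants, or parent survives, so the estate passes to Bhavna's siblings per stirpes.
Half-blood siblings count for one-half the weight of whole-blood siblings at the initial division.
Dividing 1 in proportion to weights (total weight 3): Yamini (weight 1) → 1/3; Omkar (weight 1/2) → 1/6; Sarita (weight 1) → 1/3; Jayant (weight 1/2) → 1/6.
Yamini is living and takes 1/3.
Omkar is living and takes 1/6.
Sarita is living and takes 1/3.
Jayant predeceased; the 1/6 allotted to Jayant's branch passes to Jayant's issue by representation.
Eshan is the sole taker at this level and receives the full 1/6.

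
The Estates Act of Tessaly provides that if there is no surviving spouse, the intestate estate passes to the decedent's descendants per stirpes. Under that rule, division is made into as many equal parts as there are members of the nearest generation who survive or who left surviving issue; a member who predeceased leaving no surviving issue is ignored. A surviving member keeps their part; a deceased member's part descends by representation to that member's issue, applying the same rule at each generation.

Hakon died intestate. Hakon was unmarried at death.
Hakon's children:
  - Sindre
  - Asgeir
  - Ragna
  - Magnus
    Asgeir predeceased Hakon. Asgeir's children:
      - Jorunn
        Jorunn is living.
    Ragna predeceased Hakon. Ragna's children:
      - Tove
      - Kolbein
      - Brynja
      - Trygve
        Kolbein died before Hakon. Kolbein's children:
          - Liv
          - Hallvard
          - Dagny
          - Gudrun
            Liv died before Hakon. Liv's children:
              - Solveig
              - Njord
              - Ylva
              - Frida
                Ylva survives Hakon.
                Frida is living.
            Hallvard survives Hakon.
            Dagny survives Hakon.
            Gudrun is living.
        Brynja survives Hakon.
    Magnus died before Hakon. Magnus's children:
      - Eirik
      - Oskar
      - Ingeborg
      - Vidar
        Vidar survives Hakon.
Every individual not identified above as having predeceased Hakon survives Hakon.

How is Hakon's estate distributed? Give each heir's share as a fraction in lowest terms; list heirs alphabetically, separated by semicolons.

There is no surviving spouse, so the entire estate passes to Hakon's descendants per stirpes.
The estate is divided into 4 equal shares of 1/4 among Sindre, Asgeir, Ragna, Magnus.
Sindre is living and takes 1/4.
Asgeir predeceased; the 1/4 allotted to Asgeir's branch passes to Asgeir's issue by representation.
Jorunn is the sole taker at this level and receives the full 1/4.
Ragna predeceased; the 1/4 allotted to Ragna's branch passes to Ragna's issue by representation.
The 1/4 is divided into 4 equal shares of 1/16 among Tove, Kolbein, Brynja, Trygve.
Tove is living and takes 1/16.
Kolbein predeceased; the 1/16 allotted to Kolbein's branch passes to Kolbein's issue by representation.
The 1/16 is divided into 4 equal shares of 1/64 among Liv, Hallvard, Dagny, Gudrun.
Liv predeceased; the 1/64 allotted to Liv's branch passes to Liv's issue by representation.
The 1/64 is divided into 4 equal shares of 1/256 among Solveig, Njord, Ylva, Frida.
Solveig is living and takes 1/256.
Njord is living and takes 1/256.
Ylva is living and takes 1/256.
Frida is living and takes 1/256.
Hallvard is living and takes 1/64.
Dagny is living and takes 1/64.
Gudrun is living and takes 1/64.
Brynja is living and takes 1/16.
Trygve is living and takes 1/16.
Magnus predeceased; the 1/4 allotted to Magnus's branch passes to Magnus's issue by representation.
The 1/4 is divided into 4 equal shares of 1/16 among Eirik, Oskar, Ingeborg, Vidar.
Eirik is living and takes 1/16.
Oskar is living and takes 1/16.
Ingeborg is living and takes 1/16.
Vidar is living and takes 1/16.

Brynja 1/16; Dagny 1/64; Eirik 1/16; Frida 1/256; Gudrun 1/64; Hallvard 1/64; Ingeborg 1/16; Jorunn 1/4; Njord 1/256; Oskar 1/16; Sindre 1/4; Solveig 1/256; Tove 1/16; Trygve 1/16; Vidar 1/16; Ylva 1/256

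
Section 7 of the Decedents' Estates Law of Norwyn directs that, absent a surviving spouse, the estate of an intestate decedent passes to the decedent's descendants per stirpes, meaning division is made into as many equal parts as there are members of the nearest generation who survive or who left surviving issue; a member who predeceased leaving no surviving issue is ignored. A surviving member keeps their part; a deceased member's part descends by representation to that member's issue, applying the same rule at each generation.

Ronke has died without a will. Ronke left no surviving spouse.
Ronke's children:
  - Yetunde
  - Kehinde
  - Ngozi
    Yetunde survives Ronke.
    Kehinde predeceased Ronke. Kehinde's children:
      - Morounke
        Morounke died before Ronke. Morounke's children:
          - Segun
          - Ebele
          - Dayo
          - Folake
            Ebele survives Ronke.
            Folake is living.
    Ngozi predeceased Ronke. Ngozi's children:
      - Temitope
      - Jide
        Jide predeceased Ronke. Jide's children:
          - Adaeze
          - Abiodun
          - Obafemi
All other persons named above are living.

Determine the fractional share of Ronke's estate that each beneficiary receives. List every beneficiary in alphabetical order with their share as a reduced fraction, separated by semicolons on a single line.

Abiodun 1/18; Adaeze 1/18; Dayo 1/12; Ebele 1/12; Folake 1/12; Obafemi 1/18; Segun 1/12; Temitope 1/6; Yetunde 1/3

There is no surviving spouse, so the entire estate passes to Ronke's descendants per stirpes.
The estate is divided into 3 equal shares of 1/3 among Yetunde, Kehinde, Ngozi.
Yetunde is living and takes 1/3.
Kehinde predeceased; the 1/3 allotted to Kehinde's branch passes to Kehinde's issue by representation.
Morounke's line is the sole branch at this level, so the full 1/3 passes to Morounke's issue by representation.
The 1/3 is divided into 4 equal shares of 1/12 among Segun, Ebele, Dayo, Folake.
Segun is living and takes 1/12.
Ebele is living and takes 1/12.
Dayo is living and takes 1/12.
Folake is living and takes 1/12.
Ngozi predeceased; the 1/3 allotted to Ngozi's branch passes to Ngozi's issue by representation.
The 1/3 is divided into 2 equal shares of 1/6 among Temitope, Jide.
Temitope is living and takes 1/6.
Jide predeceased; the 1/6 allotted to Jide's branch passes to Jide's issue by representation.
The 1/6 is divided into 3 equal shares of 1/18 among Adaeze, Abiodun, Obafemi.
Adaeze is living and takes 1/18.
Abiodun is living and takes 1/18.
Obafemi is living and takes 1/18.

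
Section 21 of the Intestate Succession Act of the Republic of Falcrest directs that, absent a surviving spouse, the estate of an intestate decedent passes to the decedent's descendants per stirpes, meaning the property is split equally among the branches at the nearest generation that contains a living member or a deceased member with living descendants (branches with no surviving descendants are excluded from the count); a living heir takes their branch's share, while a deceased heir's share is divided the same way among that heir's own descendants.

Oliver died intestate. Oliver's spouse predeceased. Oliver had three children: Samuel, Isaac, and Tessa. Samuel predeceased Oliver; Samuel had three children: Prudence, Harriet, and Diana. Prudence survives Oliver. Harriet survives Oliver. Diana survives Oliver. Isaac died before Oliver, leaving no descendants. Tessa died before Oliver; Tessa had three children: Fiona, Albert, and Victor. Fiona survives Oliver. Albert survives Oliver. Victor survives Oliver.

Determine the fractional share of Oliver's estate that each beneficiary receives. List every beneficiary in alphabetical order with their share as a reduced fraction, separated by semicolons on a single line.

Albert 1/6; Diana 1/6; Fiona 1/6; Harriet 1/6; Prudence 1/6; Victor 1/6

There is no surviving spouse, so the entire estate passes to Oliver's descendants per stirpes.
Isaac left no surviving issue, so that branch lapses and is disregarded.
The estate is divided into 2 equal shares of 1/2 among Samuel, Tessa.
Samuel predeceased; the 1/2 allotted to Samuel's branch passes to Samuel's issue by representation.
The 1/2 is divided into 3 equal shares of 1/6 among Prudence, Harriet, Diana.
Prudence is living and takes 1/6.
Harriet is living and takes 1/6.
Diana is living and takes 1/6.
Tessa predeceased; the 1/2 allotted to Tessa's branch passes to Tessa's issue by representation.
The 1/2 is divided into 3 equal shares of 1/6 among Fiona, Albert, Victor.
Fiona is living and takes 1/6.
Albert is living and takes 1/6.
Victor is living and takes 1/6.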